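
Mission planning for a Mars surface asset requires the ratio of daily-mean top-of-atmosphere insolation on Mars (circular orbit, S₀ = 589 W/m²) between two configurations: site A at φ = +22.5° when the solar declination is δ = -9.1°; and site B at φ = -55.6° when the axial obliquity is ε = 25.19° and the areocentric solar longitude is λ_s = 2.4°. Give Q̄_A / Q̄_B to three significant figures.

— Configuration A (φ=+22.5°):
cos H₀ = −tan(+22.5°) tan(-9.100°) = 0.0663, H₀ = 1.5044 rad.
Bracket: H₀ sin φ sin δ + cos φ cos δ sin H₀ = 1.5044×0.38268×-0.15816 + 0.92388×0.98741×0.99780 = -0.091053 + 0.910241 = 0.819188.
Q̄ = (S₀/π) × [bracket] = (589/π) × 0.819188 = 153.59 W/m².
— Configuration B (φ=-55.6°):
sin δ = sin 25.19° × sin 2.4° = 0.01782, so δ = +1.021°.
cos H₀ = −tan(-55.6°) tan(+1.021°) = 0.0260, H₀ = 1.5448 rad.
Bracket: H₀ sin φ sin δ + cos φ cos δ sin H₀ = 1.5448×-0.82511×0.01782 + 0.56497×0.99984×0.99966 = -0.022714 + 0.564688 = 0.541974.
Q̄ = (S₀/π) × [bracket] = (589/π) × 0.541974 = 101.61 W/m².
Ratio Q̄_A / Q̄_B = 153.59 / 101.61 = 1.512.

Q̄_A / Q̄_B ≈ 1.51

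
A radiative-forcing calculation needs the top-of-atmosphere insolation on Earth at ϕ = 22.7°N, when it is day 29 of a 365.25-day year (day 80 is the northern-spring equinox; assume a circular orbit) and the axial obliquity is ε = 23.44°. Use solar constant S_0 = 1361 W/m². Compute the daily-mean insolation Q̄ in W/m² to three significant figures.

Solar longitude: L_s = 360° × (29 − 80)/365.25 = -50.267°, i.e. -50.267° + 360° = 309.733°.
sin δ = sin 23.44° × sin 309.733° = -0.30591, so δ = -17.813°.
cos h₀ = −tan(+22.7°) tan(-17.813°) = 0.1344, h₀ = 1.4360 rad.
Bracket: h₀ sin ϕ sin δ + cos ϕ cos δ sin h₀ = 1.4360×0.38591×-0.30591 + 0.92254×0.95206×0.99093 = -0.169525 + 0.870347 = 0.700822.
Q̄ = (S_0/π) × [bracket] = (1361/π) × 0.700822 = 303.6 W/m².

Q̄ ≈ 304 W/m²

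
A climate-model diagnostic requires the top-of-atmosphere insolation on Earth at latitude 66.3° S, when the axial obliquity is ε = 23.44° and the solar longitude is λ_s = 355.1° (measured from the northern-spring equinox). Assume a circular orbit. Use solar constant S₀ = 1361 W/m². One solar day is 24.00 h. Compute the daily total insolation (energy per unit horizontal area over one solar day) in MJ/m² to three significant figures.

Solar declination: sin δ = sin ε · sin λ_s = sin 23.44° × sin 355.1° = -0.03398, so δ = -1.947°.
cos H₀ = −tan(-66.3°) tan(-1.947°) = -0.0774, H₀ = 1.6483 rad.
Bracket: H₀ sin φ sin δ + cos φ cos δ sin H₀ = 1.6483×-0.91566×-0.03398 + 0.40195×0.99942×0.99700 = 0.051285 + 0.400512 = 0.451797.
Q̄ = (S₀/π) × [bracket] = (1361/π) × 0.451797 = 195.73 W/m².
Daily total = Q̄ × 24.00 h × 3600 s/h = 195.73 × 24.00 × 3600 / 10⁶ = 16.91 MJ/m².

16.9 MJ/m²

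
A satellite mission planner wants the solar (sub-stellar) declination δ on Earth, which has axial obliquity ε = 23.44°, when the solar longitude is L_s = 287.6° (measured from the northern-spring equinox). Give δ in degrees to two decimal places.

sin δ = sin ε · sin L_s = sin 23.44° × sin 287.6° = -0.379168.
δ = arcsin(-0.379168) = -22.28°.

δ = -22.28°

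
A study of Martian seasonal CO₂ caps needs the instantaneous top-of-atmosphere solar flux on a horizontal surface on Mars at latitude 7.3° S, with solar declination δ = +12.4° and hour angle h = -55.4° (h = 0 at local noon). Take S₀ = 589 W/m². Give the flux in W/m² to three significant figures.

cos θ_z = sin φ sin δ + cos φ cos δ cos h = -0.027285 + 0.550102 = 0.522817.
Flux = S₀ · cos θ_z = 589 × 0.522817 = 307.9 W/m².

308 W/m²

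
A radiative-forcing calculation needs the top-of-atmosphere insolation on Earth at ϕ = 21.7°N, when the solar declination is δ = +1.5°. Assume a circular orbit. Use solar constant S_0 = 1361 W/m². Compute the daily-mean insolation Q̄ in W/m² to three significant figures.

Q̄ ≈ 409 W/m²

cos h₀ = −tan(+21.7°) tan(+1.500°) = -0.0104, h₀ = 1.5812 rad.
Bracket: h₀ sin ϕ sin δ + cos ϕ cos δ sin h₀ = 1.5812×0.36975×0.02618 + 0.92913×0.99966×0.99995 = 0.015306 + 0.928768 = 0.944074.
Q̄ = (S_0/π) × [bracket] = (1361/π) × 0.944074 = 409.0 W/m².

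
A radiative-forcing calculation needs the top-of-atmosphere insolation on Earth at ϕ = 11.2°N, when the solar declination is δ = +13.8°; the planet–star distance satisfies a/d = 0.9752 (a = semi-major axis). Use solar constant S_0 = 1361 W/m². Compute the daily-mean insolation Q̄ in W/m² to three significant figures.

Q̄ ≈ 423 W/m²

cos h₀ = −tan(+11.2°) tan(+13.800°) = -0.0486, h₀ = 1.6195 rad.
Bracket: h₀ sin ϕ sin δ + cos ϕ cos δ sin h₀ = 1.6195×0.19423×0.23853 + 0.98096×0.97113×0.99882 = 0.075031 + 0.951516 = 1.026547.
Inverse-square distance factor (a/d)² = 0.9752² = 0.951015.
Q̄ = (S_0/π) × 0.951015 × [bracket] = (1361/π) × 0.951015 × 1.026547 = 422.9 W/m².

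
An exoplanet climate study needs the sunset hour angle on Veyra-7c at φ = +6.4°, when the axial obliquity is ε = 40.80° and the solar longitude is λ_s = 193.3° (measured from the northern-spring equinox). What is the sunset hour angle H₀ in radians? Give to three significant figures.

H₀ = 1.55 rad

Solar declination: sin δ = sin ε · sin λ_s = sin 40.80° × sin 193.3° = -0.15032, so δ = -8.645°.
cos H₀ = −tan φ · tan δ = −tan(+6.4°) × tan(-8.645°) = 0.0171, so H₀ = 1.5537 rad = 89.02°.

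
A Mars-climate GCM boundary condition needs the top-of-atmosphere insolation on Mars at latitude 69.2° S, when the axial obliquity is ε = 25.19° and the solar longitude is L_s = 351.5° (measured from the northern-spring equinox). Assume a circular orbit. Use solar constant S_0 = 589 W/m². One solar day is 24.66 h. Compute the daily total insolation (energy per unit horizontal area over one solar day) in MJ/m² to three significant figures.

Solar declination: sin δ = sin ε · sin L_s = sin 25.19° × sin 351.5° = -0.06291, so δ = -3.607°.
cos h₀ = −tan(-69.2°) tan(-3.607°) = -0.1659, h₀ = 1.7375 rad.
Bracket: h₀ sin ϕ sin δ + cos ϕ cos δ sin h₀ = 1.7375×-0.93483×-0.06291 + 0.35511×0.99802×0.98614 = 0.102183 + 0.349495 = 0.451678.
Q̄ = (S_0/π) × [bracket] = (589/π) × 0.451678 = 84.683 W/m².
Daily total = Q̄ × 24.66 h × 3600 s/h = 84.683 × 24.66 × 3600 / 10⁶ = 7.518 MJ/m².

7.52 MJ/m²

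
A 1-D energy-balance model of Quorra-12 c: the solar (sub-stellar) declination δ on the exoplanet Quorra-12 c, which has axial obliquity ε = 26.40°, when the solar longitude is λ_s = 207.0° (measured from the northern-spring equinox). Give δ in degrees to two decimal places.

sin δ = sin ε · sin λ_s = sin 26.40° × sin 207.0° = -0.201860.
δ = arcsin(-0.201860) = -11.65°.

δ = -11.65°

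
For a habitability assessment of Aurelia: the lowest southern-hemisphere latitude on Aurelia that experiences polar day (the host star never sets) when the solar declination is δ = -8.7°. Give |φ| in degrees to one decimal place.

|φ| = 81.3°

Polar day requires cos H₀ = −tan φ tan δ ≤ −1, i.e. tan φ tan δ ≥ 1.
The boundary is |tan φ| · |tan δ| = 1, so |φ| = 90° − |δ| = 90° − 8.7° = 81.3° in the southern hemisphere.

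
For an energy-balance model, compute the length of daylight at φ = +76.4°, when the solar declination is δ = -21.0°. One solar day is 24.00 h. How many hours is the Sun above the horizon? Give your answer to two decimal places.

0.00 h

cos H₀ = −tan φ · tan δ = 1.5867 ≥ 1, so the Sun never rises (polar night) and H₀ = 0.
Daylight = 2H₀/(2π) × 24.00 h = (0.0000/π) × 24.00 = 0.00 h.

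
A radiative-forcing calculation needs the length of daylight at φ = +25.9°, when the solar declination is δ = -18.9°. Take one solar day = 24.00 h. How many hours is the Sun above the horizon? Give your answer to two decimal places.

10.72 h

cos H₀ = −tan φ · tan δ = −tan(+25.9°) × tan(-18.900°) = 0.1662, so H₀ = 1.4038 rad = 80.43°.
Daylight = 2H₀/(2π) × 24.00 h = (1.4038/π) × 24.00 = 10.72 h.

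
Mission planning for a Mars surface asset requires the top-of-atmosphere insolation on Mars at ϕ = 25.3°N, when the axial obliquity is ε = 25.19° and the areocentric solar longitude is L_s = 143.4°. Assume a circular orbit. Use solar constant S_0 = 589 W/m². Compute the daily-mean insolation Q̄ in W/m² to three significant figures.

sin δ = sin 25.19° × sin 143.4° = 0.25377, so δ = +14.700°.
cos h₀ = −tan(+25.3°) tan(+14.700°) = -0.1240, h₀ = 1.6951 rad.
Bracket: h₀ sin ϕ sin δ + cos ϕ cos δ sin h₀ = 1.6951×0.42736×0.25377 + 0.90408×0.96727×0.99228 = 0.183836 + 0.867738 = 1.051574.
Q̄ = (S_0/π) × [bracket] = (589/π) × 1.051574 = 197.2 W/m².

Q̄ ≈ 197 W/m²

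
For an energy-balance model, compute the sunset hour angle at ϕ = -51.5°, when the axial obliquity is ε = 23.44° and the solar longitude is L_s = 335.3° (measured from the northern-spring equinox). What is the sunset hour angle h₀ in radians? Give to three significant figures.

Solar declination: sin δ = sin ε · sin L_s = sin 23.44° × sin 335.3° = -0.16622, so δ = -9.568°.
cos h₀ = −tan ϕ · tan δ = −tan(-51.5°) × tan(-9.568°) = -0.2119, so h₀ = 1.7843 rad = 102.23°.

h₀ = 1.78 rad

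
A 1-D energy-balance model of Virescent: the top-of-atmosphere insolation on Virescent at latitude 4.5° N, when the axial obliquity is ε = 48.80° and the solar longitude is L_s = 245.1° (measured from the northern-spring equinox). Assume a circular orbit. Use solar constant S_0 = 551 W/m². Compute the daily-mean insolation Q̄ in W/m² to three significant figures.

Solar declination: sin δ = sin ε · sin L_s = sin 48.80° × sin 245.1° = -0.68247, so δ = -43.037°.
cos h₀ = −tan(+4.5°) tan(-43.037°) = 0.0735, h₀ = 1.4972 rad.
Bracket: h₀ sin ϕ sin δ + cos ϕ cos δ sin h₀ = 1.4972×0.07846×-0.68247 + 0.99692×0.73091×0.99730 = -0.080170 + 0.726691 = 0.646521.
Q̄ = (S_0/π) × [bracket] = (551/π) × 0.646521 = 113.4 W/m².

Q̄ ≈ 113 W/m²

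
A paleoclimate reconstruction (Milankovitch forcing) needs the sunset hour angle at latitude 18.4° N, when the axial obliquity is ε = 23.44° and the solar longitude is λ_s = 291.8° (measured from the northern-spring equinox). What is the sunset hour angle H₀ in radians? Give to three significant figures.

Solar declination: sin δ = sin ε · sin λ_s = sin 23.44° × sin 291.8° = -0.36934, so δ = -21.675°.
cos H₀ = −tan φ · tan δ = −tan(+18.4°) × tan(-21.675°) = 0.1322, so H₀ = 1.4382 rad = 82.40°.

H₀ = 1.44 rad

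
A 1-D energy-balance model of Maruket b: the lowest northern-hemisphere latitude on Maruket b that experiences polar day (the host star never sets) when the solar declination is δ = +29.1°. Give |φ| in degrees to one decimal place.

|φ| = 60.9°

Polar day requires cos H₀ = −tan φ tan δ ≤ −1, i.e. tan φ tan δ ≥ 1.
The boundary is |tan φ| · |tan δ| = 1, so |φ| = 90° − |δ| = 90° − 29.1° = 60.9° in the northern hemisphere.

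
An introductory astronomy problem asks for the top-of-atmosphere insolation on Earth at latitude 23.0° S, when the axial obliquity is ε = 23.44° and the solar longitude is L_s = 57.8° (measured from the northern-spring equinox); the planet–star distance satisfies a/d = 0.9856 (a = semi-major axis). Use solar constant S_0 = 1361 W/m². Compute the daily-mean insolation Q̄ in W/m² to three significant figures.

Q̄ ≈ 282 W/m²

Solar declination: sin δ = sin ε · sin L_s = sin 23.44° × sin 57.8° = 0.33661, so δ = +19.670°.
cos h₀ = −tan(-23.0°) tan(+19.670°) = 0.1517, h₀ = 1.4185 rad.
Bracket: h₀ sin ϕ sin δ + cos ϕ cos δ sin h₀ = 1.4185×-0.39073×0.33661 + 0.92050×0.94165×0.98842 = -0.186566 + 0.856751 = 0.670185.
Inverse-square distance factor (a/d)² = 0.9856² = 0.971407.
Q̄ = (S_0/π) × 0.971407 × [bracket] = (1361/π) × 0.971407 × 0.670185 = 282.0 W/m².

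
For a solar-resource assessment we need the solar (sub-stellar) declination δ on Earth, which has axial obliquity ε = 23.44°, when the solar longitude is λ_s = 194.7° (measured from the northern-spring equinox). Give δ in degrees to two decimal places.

δ = -5.79°

sin δ = sin ε · sin λ_s = sin 23.44° × sin 194.7° = -0.100942.
δ = arcsin(-0.100942) = -5.79°.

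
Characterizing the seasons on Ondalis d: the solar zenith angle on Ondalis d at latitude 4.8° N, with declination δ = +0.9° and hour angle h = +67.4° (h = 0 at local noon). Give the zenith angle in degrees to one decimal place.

cos θ_z = sin ϕ sin δ + cos ϕ cos δ cos h = 0.001314 + 0.382900 = 0.384214.
θ_z = arccos(0.384214) = 67.4°.

θ_z = 67.4°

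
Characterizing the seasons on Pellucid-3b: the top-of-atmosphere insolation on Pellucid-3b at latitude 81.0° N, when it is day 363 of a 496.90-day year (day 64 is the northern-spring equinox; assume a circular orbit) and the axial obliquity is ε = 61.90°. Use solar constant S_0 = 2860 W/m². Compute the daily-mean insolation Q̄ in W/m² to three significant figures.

Solar longitude: L_s = 360° × (363 − 64)/496.90 = 216.623°.
sin δ = sin 61.90° × sin 216.623° = -0.52623, so δ = -31.751°.
cos h₀ = −tan(+81.0°) tan(-31.751°) = 3.9072 ≥ 1 ⇒ polar night, h₀ = 0 and Q̄ = 0.

Q̄ ≈ 0.00 W/m²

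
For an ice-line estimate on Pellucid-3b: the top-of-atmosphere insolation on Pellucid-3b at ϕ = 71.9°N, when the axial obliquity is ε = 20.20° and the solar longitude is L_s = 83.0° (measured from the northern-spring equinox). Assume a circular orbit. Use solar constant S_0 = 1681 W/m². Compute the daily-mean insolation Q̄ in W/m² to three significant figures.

Q̄ ≈ 548 W/m²

Solar declination: sin δ = sin ε · sin L_s = sin 20.20° × sin 83.0° = 0.34272, so δ = +20.043°.
cos h₀ = −tan(+71.9°) tan(+20.043°) = -1.1162 ≤ −1 ⇒ polar day, h₀ = π.
Bracket: h₀ sin ϕ sin δ + cos ϕ cos δ sin h₀ = 3.1416×0.95052×0.34272 + 0.31068×0.93944×0.00000 = 1.023415 + 0.000000 = 1.023415.
Q̄ = (S_0/π) × [bracket] = (1681/π) × 1.023415 = 547.6 W/m².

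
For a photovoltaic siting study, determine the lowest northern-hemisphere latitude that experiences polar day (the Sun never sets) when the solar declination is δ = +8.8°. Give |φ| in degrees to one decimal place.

Polar day requires cos H₀ = −tan φ tan δ ≤ −1, i.e. tan φ tan δ ≥ 1.
The boundary is |tan φ| · |tan δ| = 1, so |φ| = 90° − |δ| = 90° − 8.8° = 81.2° in the northern hemisphere.

|φ| = 81.2°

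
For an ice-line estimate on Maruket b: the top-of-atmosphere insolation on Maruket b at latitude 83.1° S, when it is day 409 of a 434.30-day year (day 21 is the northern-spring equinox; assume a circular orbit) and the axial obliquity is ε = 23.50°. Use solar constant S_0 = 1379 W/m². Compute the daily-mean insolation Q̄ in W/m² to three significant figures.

Q̄ ≈ 339 W/m²

Solar longitude: L_s = 360° × (409 − 21)/434.30 = 321.621°.
sin δ = sin 23.50° × sin 321.621° = -0.24757, so δ = -14.334°.
cos h₀ = −tan(-83.1°) tan(-14.334°) = -2.1115 ≤ −1 ⇒ polar day, h₀ = π.
Bracket: h₀ sin ϕ sin δ + cos ϕ cos δ sin h₀ = 3.1416×-0.99276×-0.24757 + 0.12014×0.96887×0.00000 = 0.772135 + 0.000000 = 0.772135.
Q̄ = (S_0/π) × [bracket] = (1379/π) × 0.772135 = 338.9 W/m².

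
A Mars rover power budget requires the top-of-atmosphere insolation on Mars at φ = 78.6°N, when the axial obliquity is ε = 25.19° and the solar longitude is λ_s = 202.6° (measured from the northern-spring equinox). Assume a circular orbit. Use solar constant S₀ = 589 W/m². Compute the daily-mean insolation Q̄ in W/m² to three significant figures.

Solar declination: sin δ = sin ε · sin λ_s = sin 25.19° × sin 202.6° = -0.16356, so δ = -9.414°.
cos H₀ = −tan(+78.6°) tan(-9.414°) = 0.8223, H₀ = 0.6054 rad.
Bracket: H₀ sin φ sin δ + cos φ cos δ sin H₀ = 0.6054×0.98027×-0.16356 + 0.19766×0.98653×0.56911 = -0.097066 + 0.110975 = 0.013909.
Q̄ = (S₀/π) × [bracket] = (589/π) × 0.013909 = 2.608 W/m².

Q̄ ≈ 2.61 W/m²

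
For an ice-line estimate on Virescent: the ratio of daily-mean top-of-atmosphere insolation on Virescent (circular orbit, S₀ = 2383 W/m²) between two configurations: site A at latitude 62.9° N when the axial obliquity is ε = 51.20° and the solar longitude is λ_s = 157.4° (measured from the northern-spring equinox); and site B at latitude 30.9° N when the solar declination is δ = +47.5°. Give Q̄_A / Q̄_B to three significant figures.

— Configuration A (φ=+62.9°):
Solar declination: sin δ = sin ε · sin λ_s = sin 51.20° × sin 157.4° = 0.29950, so δ = +17.427°.
cos H₀ = −tan(+62.9°) tan(+17.427°) = -0.6134, H₀ = 2.2312 rad.
Bracket: H₀ sin φ sin δ + cos φ cos δ sin H₀ = 2.2312×0.89021×0.29950 + 0.45554×0.95410×0.78975 = 0.594878 + 0.343250 = 0.938128.
Q̄ = (S₀/π) × [bracket] = (2383/π) × 0.938128 = 711.60 W/m².
— Configuration B (φ=+30.9°):
cos H₀ = −tan(+30.9°) tan(+47.500°) = -0.6531, H₀ = 2.2825 rad.
Bracket: H₀ sin φ sin δ + cos φ cos δ sin H₀ = 2.2825×0.51354×0.73728 + 0.85806×0.67559×0.75724 = 0.864206 + 0.438970 = 1.303176.
Q̄ = (S₀/π) × [bracket] = (2383/π) × 1.303176 = 988.50 W/m².
Ratio Q̄_A / Q̄_B = 711.60 / 988.50 = 0.7199.

Q̄_A / Q̄_B ≈ 0.720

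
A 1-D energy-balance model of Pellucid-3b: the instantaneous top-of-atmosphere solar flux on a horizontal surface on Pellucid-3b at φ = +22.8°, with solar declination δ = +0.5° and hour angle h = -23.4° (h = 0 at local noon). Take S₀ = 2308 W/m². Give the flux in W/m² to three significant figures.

1.96e+03 W/m²

cos θ_z = sin φ sin δ + cos φ cos δ cos h = 0.003382 + 0.846012 = 0.849394.
Flux = S₀ · cos θ_z = 2308 × 0.849394 = 1960 W/m².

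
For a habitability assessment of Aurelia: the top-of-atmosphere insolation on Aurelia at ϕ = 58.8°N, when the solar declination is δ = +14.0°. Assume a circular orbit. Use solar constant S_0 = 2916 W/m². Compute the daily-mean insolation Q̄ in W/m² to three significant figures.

cos h₀ = −tan(+58.8°) tan(+14.000°) = -0.4117, h₀ = 1.9951 rad.
Bracket: h₀ sin ϕ sin δ + cos ϕ cos δ sin h₀ = 1.9951×0.85536×0.24192 + 0.51803×0.97030×0.91132 = 0.412843 + 0.458070 = 0.870913.
Q̄ = (S_0/π) × [bracket] = (2916/π) × 0.870913 = 808.4 W/m².

Q̄ ≈ 808 W/m²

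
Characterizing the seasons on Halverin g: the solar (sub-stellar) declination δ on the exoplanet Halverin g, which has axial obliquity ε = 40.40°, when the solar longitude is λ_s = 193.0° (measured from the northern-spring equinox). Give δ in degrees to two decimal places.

sin δ = sin ε · sin λ_s = sin 40.40° × sin 193.0° = -0.145795.
δ = arcsin(-0.145795) = -8.38°.

δ = -8.38°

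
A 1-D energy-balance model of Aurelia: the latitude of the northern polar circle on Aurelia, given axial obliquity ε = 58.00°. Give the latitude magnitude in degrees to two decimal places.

The polar circle is the lowest latitude that experiences at least one full rotation of continuous daylight at the northern-summer solstice; it lies at |ϕ| = 90° − ε = 90° − 58.00° = 32.00°.

32.00°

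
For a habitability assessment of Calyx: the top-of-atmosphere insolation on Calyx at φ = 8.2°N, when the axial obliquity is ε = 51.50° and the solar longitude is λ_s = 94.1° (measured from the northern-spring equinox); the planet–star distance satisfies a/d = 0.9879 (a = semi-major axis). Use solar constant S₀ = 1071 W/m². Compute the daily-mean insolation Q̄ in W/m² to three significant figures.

Q̄ ≈ 267 W/m²

Solar declination: sin δ = sin ε · sin λ_s = sin 51.50° × sin 94.1° = 0.78061, so δ = +51.316°.
cos H₀ = −tan(+8.2°) tan(+51.316°) = -0.1800, H₀ = 1.7518 rad.
Bracket: H₀ sin φ sin δ + cos φ cos δ sin H₀ = 1.7518×0.14263×0.78061 + 0.98978×0.62502×0.98367 = 0.195043 + 0.608530 = 0.803573.
Inverse-square distance factor (a/d)² = 0.9879² = 0.975946.
Q̄ = (S₀/π) × 0.975946 × [bracket] = (1071/π) × 0.975946 × 0.803573 = 267.4 W/m².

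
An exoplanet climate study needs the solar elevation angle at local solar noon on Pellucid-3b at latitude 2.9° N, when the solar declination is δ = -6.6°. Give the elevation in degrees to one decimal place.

At local noon the hour angle is zero, so the zenith angle equals |φ − δ| = |+2.9° − (-6.600°)| = 9.500°.
Elevation = 90° − 9.500° = 80.5°.

80.5°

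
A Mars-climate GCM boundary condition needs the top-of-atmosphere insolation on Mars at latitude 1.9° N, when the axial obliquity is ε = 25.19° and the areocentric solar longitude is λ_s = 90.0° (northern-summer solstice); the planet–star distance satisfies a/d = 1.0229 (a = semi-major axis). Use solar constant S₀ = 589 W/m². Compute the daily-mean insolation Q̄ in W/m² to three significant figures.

Q̄ ≈ 182 W/m²

sin δ = sin 25.19° × sin 90.0° = 0.42562, so δ = +25.190°.
cos H₀ = −tan(+1.9°) tan(+25.190°) = -0.0156, H₀ = 1.5864 rad.
Bracket: H₀ sin φ sin δ + cos φ cos δ sin H₀ = 1.5864×0.03316×0.42562 + 0.99945×0.90490×0.99988 = 0.022390 + 0.904294 = 0.926684.
Inverse-square distance factor (a/d)² = 1.0229² = 1.046324.
Q̄ = (S₀/π) × 1.046324 × [bracket] = (589/π) × 1.046324 × 0.926684 = 181.8 W/m².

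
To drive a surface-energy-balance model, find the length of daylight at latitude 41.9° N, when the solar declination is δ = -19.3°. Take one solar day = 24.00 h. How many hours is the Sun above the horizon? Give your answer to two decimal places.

cos h₀ = −tan ϕ · tan δ = −tan(+41.9°) × tan(-19.300°) = 0.3142, so h₀ = 1.2512 rad = 71.69°.
Daylight = 2h₀/(2π) × 24.00 h = (1.2512/π) × 24.00 = 9.56 h.

9.56 h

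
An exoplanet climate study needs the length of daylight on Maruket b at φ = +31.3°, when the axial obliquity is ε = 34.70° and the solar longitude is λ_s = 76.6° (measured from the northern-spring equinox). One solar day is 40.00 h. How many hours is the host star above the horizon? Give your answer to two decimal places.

25.30 h

Solar declination: sin δ = sin ε · sin λ_s = sin 34.70° × sin 76.6° = 0.55378, so δ = +33.627°.
cos H₀ = −tan φ · tan δ = −tan(+31.3°) × tan(+33.627°) = -0.4044, so H₀ = 1.9871 rad = 113.85°.
Daylight = 2H₀/(2π) × 40.00 h = (1.9871/π) × 40.00 = 25.30 h.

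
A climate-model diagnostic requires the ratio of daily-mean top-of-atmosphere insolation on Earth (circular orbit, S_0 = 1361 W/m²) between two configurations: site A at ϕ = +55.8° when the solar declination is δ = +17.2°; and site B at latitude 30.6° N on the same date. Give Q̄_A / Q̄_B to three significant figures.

Q̄_A / Q̄_B ≈ 0.912

— Configuration A (ϕ=+55.8°):
cos h₀ = −tan(+55.8°) tan(+17.200°) = -0.4555, h₀ = 2.0437 rad.
Bracket: h₀ sin ϕ sin δ + cos ϕ cos δ sin h₀ = 2.0437×0.82708×0.29571 + 0.56208×0.95528×0.89024 = 0.499840 + 0.478009 = 0.977849.
Q̄ = (S_0/π) × [bracket] = (1361/π) × 0.977849 = 423.62 W/m².
— Configuration B (ϕ=+30.6°):
cos h₀ = −tan(+30.6°) tan(+17.200°) = -0.1831, h₀ = 1.7549 rad.
Bracket: h₀ sin ϕ sin δ + cos ϕ cos δ sin h₀ = 1.7549×0.50904×0.29571 + 0.86074×0.95528×0.98310 = 0.264162 + 0.808352 = 1.072514.
Q̄ = (S_0/π) × [bracket] = (1361/π) × 1.072514 = 464.63 W/m².
Ratio Q̄_A / Q̄_B = 423.62 / 464.63 = 0.9117.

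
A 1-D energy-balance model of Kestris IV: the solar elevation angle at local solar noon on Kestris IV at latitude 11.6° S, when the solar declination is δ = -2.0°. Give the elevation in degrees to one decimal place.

At local noon the hour angle is zero, so the zenith angle equals |φ − δ| = |-11.6° − (-2.000°)| = 9.600°.
Elevation = 90° − 9.600° = 80.4°.

80.4°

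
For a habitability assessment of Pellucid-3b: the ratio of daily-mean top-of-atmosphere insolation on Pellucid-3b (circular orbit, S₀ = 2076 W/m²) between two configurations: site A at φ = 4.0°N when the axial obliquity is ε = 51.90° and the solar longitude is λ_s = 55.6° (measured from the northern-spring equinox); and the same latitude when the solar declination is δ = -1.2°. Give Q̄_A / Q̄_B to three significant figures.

— Configuration A (φ=+4.0°):
Solar declination: sin δ = sin ε · sin λ_s = sin 51.90° × sin 55.6° = 0.64931, so δ = +40.490°.
cos H₀ = −tan(+4.0°) tan(+40.490°) = -0.0597, H₀ = 1.6305 rad.
Bracket: H₀ sin φ sin δ + cos φ cos δ sin H₀ = 1.6305×0.06976×0.64931 + 0.99756×0.76052×0.99822 = 0.073855 + 0.757314 = 0.831169.
Q̄ = (S₀/π) × [bracket] = (2076/π) × 0.831169 = 549.25 W/m².
— Configuration B (φ=+4.0°):
cos H₀ = −tan(+4.0°) tan(-1.200°) = 0.0015, H₀ = 1.5693 rad.
Bracket: H₀ sin φ sin δ + cos φ cos δ sin H₀ = 1.5693×0.06976×-0.02094 + 0.99756×0.99978×1.00000 = -0.002292 + 0.997341 = 0.995049.
Q̄ = (S₀/π) × [bracket] = (2076/π) × 0.995049 = 657.54 W/m².
Ratio Q̄_A / Q̄_B = 549.25 / 657.54 = 0.8353.

Q̄_A / Q̄_B ≈ 0.835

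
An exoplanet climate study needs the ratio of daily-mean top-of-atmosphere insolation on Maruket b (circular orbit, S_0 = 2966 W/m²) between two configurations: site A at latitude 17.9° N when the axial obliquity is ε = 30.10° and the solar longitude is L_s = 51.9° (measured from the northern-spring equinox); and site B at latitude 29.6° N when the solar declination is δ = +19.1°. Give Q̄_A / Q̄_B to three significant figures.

Q̄_A / Q̄_B ≈ 0.983

— Configuration A (ϕ=+17.9°):
Solar declination: sin δ = sin ε · sin L_s = sin 30.10° × sin 51.9° = 0.39466, so δ = +23.245°.
cos h₀ = −tan(+17.9°) tan(+23.245°) = -0.1387, h₀ = 1.7100 rad.
Bracket: h₀ sin ϕ sin δ + cos ϕ cos δ sin h₀ = 1.7100×0.30736×0.39466 + 0.95159×0.91883×0.99033 = 0.207428 + 0.865894 = 1.073322.
Q̄ = (S_0/π) × [bracket] = (2966/π) × 1.073322 = 1013.3 W/m².
— Configuration B (ϕ=+29.6°):
cos h₀ = −tan(+29.6°) tan(+19.100°) = -0.1967, h₀ = 1.7688 rad.
Bracket: h₀ sin ϕ sin δ + cos ϕ cos δ sin h₀ = 1.7688×0.49394×0.32722 + 0.86949×0.94495×0.98046 = 0.285886 + 0.805570 = 1.091456.
Q̄ = (S_0/π) × [bracket] = (2966/π) × 1.091456 = 1030.5 W/m².
Ratio Q̄_A / Q̄_B = 1013.3 / 1030.5 = 0.9833.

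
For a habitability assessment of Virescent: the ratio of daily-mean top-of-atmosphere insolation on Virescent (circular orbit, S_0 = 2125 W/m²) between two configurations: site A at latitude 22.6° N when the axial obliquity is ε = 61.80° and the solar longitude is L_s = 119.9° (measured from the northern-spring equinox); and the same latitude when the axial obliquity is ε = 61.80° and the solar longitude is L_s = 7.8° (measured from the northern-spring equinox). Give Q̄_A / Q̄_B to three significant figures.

— Configuration A (ϕ=+22.6°):
Solar declination: sin δ = sin ε · sin L_s = sin 61.80° × sin 119.9° = 0.76400, so δ = +49.818°.
cos h₀ = −tan(+22.6°) tan(+49.818°) = -0.4929, h₀ = 2.0862 rad.
Bracket: h₀ sin ϕ sin δ + cos ϕ cos δ sin h₀ = 2.0862×0.38430×0.76400 + 0.92321×0.64522×0.87009 = 0.612519 + 0.518290 = 1.130809.
Q̄ = (S_0/π) × [bracket] = (2125/π) × 1.130809 = 764.89 W/m².
— Configuration B (ϕ=+22.6°):
Solar declination: sin δ = sin ε · sin L_s = sin 61.80° × sin 7.8° = 0.11961, so δ = +6.869°.
cos h₀ = −tan(+22.6°) tan(+6.869°) = -0.0501, h₀ = 1.6210 rad.
Bracket: h₀ sin ϕ sin δ + cos ϕ cos δ sin h₀ = 1.6210×0.38430×0.11961 + 0.92321×0.99282×0.99874 = 0.074511 + 0.915426 = 0.989937.
Q̄ = (S_0/π) × [bracket] = (2125/π) × 0.989937 = 669.60 W/m².
Ratio Q̄_A / Q̄_B = 764.89 / 669.60 = 1.142.

Q̄_A / Q̄_B ≈ 1.14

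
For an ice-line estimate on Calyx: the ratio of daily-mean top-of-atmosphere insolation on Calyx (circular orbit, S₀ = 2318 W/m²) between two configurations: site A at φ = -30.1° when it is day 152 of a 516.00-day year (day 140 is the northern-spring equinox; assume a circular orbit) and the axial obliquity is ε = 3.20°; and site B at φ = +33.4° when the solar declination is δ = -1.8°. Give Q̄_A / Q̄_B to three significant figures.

Q̄_A / Q̄_B ≈ 1.06

— Configuration A (φ=-30.1°):
Solar longitude: λ_s = 360° × (152 − 140)/516.00 = 8.372°.
sin δ = sin 3.20° × sin 8.372° = 0.00813, so δ = +0.466°.
cos H₀ = −tan(-30.1°) tan(+0.466°) = 0.0047, H₀ = 1.5661 rad.
Bracket: H₀ sin φ sin δ + cos φ cos δ sin H₀ = 1.5661×-0.50151×0.00813 + 0.86515×0.99997×0.99999 = -0.006385 + 0.865115 = 0.858730.
Q̄ = (S₀/π) × [bracket] = (2318/π) × 0.858730 = 633.61 W/m².
— Configuration B (φ=+33.4°):
cos H₀ = −tan(+33.4°) tan(-1.800°) = 0.0207, H₀ = 1.5501 rad.
Bracket: H₀ sin φ sin δ + cos φ cos δ sin H₀ = 1.5501×0.55048×-0.03141 + 0.83485×0.99951×0.99979 = -0.026802 + 0.834266 = 0.807464.
Q̄ = (S₀/π) × [bracket] = (2318/π) × 0.807464 = 595.78 W/m².
Ratio Q̄_A / Q̄_B = 633.61 / 595.78 = 1.063.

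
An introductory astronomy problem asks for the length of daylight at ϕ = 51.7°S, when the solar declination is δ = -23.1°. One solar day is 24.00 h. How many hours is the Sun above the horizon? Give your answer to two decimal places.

16.36 h

cos h₀ = −tan ϕ · tan δ = −tan(-51.7°) × tan(-23.100°) = -0.5401, so h₀ = 2.1413 rad = 122.69°.
Daylight = 2h₀/(2π) × 24.00 h = (2.1413/π) × 24.00 = 16.36 h.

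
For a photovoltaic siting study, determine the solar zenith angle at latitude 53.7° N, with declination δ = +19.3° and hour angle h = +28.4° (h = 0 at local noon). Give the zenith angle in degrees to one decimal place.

θ_z = 40.7°

cos θ_z = sin ϕ sin δ + cos ϕ cos δ cos h = 0.266371 + 0.491497 = 0.757868.
θ_z = arccos(0.757868) = 40.7°.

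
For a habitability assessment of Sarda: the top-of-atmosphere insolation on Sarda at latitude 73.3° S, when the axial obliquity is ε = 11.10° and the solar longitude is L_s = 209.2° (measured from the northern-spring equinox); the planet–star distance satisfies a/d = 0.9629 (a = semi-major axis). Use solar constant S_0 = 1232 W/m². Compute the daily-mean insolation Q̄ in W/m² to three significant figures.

Q̄ ≈ 161 W/m²

Solar declination: sin δ = sin ε · sin L_s = sin 11.10° × sin 209.2° = -0.09392, so δ = -5.389°.
cos h₀ = −tan(-73.3°) tan(-5.389°) = -0.3145, h₀ = 1.8907 rad.
Bracket: h₀ sin ϕ sin δ + cos ϕ cos δ sin h₀ = 1.8907×-0.95782×-0.09392 + 0.28736×0.99558×0.94927 = 0.170084 + 0.271577 = 0.441661.
Inverse-square distance factor (a/d)² = 0.9629² = 0.927176.
Q̄ = (S_0/π) × 0.927176 × [bracket] = (1232/π) × 0.927176 × 0.441661 = 160.6 W/m².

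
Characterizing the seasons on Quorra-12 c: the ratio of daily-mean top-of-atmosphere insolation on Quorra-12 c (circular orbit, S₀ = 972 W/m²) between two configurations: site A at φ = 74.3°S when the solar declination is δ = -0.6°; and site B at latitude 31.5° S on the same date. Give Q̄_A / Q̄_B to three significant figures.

Q̄_A / Q̄_B ≈ 0.333

— Configuration A (φ=-74.3°):
cos H₀ = −tan(-74.3°) tan(-0.600°) = -0.0373, H₀ = 1.6081 rad.
Bracket: H₀ sin φ sin δ + cos φ cos δ sin H₀ = 1.6081×-0.96269×-0.01047 + 0.27060×0.99995×0.99931 = 0.016209 + 0.270400 = 0.286609.
Q̄ = (S₀/π) × [bracket] = (972/π) × 0.286609 = 88.676 W/m².
— Configuration B (φ=-31.5°):
cos H₀ = −tan(-31.5°) tan(-0.600°) = -0.0064, H₀ = 1.5772 rad.
Bracket: H₀ sin φ sin δ + cos φ cos δ sin H₀ = 1.5772×-0.52250×-0.01047 + 0.85264×0.99995×0.99998 = 0.008628 + 0.852580 = 0.861208.
Q̄ = (S₀/π) × [bracket] = (972/π) × 0.861208 = 266.46 W/m².
Ratio Q̄_A / Q̄_B = 88.676 / 266.46 = 0.3328.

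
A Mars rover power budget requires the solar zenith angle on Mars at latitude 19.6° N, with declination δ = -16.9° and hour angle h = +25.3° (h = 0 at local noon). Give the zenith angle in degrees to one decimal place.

cos θ_z = sin φ sin δ + cos φ cos δ cos h = -0.097517 + 0.814916 = 0.717399.
θ_z = arccos(0.717399) = 44.2°.

θ_z = 44.2°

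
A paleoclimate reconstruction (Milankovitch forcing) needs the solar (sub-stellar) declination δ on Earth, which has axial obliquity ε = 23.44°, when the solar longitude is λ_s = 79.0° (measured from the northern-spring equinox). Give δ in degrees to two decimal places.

δ = +22.98°

sin δ = sin ε · sin λ_s = sin 23.44° × sin 79.0° = 0.390480.
δ = arcsin(0.390480) = +22.98°.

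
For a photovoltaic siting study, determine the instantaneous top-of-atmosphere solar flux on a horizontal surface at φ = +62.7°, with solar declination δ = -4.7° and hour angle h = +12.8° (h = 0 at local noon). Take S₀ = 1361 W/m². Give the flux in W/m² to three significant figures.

508 W/m²

cos θ_z = sin φ sin δ + cos φ cos δ cos h = -0.072812 + 0.445748 = 0.372936.
Flux = S₀ · cos θ_z = 1361 × 0.372936 = 507.6 W/m².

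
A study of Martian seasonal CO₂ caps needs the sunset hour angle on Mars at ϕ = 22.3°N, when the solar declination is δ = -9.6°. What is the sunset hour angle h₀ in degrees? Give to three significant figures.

h₀ = 86.0°

cos h₀ = −tan ϕ · tan δ = −tan(+22.3°) × tan(-9.600°) = 0.0694, so h₀ = 1.5014 rad = 86.02°.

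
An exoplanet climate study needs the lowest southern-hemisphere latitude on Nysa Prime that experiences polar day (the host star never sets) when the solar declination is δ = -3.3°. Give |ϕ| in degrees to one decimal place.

Polar day requires cos h₀ = −tan ϕ tan δ ≤ −1, i.e. tan ϕ tan δ ≥ 1.
The boundary is |tan ϕ| · |tan δ| = 1, so |ϕ| = 90° − |δ| = 90° − 3.3° = 86.7° in the southern hemisphere.

|ϕ| = 86.7°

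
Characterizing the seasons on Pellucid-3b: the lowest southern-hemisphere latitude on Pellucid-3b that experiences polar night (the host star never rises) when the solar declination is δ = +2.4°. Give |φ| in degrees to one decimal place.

Polar night requires cos H₀ = −tan φ tan δ ≥ 1, i.e. tan φ tan δ ≤ −1.
The boundary is |tan φ| · |tan δ| = 1, so |φ| = 90° − |δ| = 90° − 2.4° = 87.6° in the southern hemisphere.

|φ| = 87.6°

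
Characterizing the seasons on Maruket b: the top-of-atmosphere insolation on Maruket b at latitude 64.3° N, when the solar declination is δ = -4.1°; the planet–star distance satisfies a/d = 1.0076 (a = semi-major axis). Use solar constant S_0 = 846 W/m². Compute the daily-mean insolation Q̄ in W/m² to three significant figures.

cos h₀ = −tan(+64.3°) tan(-4.100°) = 0.1489, h₀ = 1.4213 rad.
Bracket: h₀ sin ϕ sin δ + cos ϕ cos δ sin h₀ = 1.4213×0.90108×-0.07150 + 0.43366×0.99744×0.98885 = -0.091570 + 0.427727 = 0.336157.
Inverse-square distance factor (a/d)² = 1.0076² = 1.015258.
Q̄ = (S_0/π) × 1.015258 × [bracket] = (846/π) × 1.015258 × 0.336157 = 91.90 W/m².

Q̄ ≈ 91.9 W/m²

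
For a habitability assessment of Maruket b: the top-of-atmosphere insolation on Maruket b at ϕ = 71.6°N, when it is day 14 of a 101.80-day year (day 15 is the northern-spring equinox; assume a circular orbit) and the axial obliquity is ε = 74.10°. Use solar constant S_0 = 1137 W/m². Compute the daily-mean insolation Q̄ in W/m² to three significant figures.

Solar longitude: L_s = 360° × (14 − 15)/101.80 = -3.536°, i.e. -3.536° + 360° = 356.464°.
sin δ = sin 74.10° × sin 356.464° = -0.05932, so δ = -3.401°.
cos h₀ = −tan(+71.6°) tan(-3.401°) = 0.1786, h₀ = 1.3912 rad.
Bracket: h₀ sin ϕ sin δ + cos ϕ cos δ sin h₀ = 1.3912×0.94888×-0.05932 + 0.31565×0.99824×0.98391 = -0.078307 + 0.310025 = 0.231718.
Q̄ = (S_0/π) × [bracket] = (1137/π) × 0.231718 = 83.86 W/m².

Q̄ ≈ 83.9 W/m²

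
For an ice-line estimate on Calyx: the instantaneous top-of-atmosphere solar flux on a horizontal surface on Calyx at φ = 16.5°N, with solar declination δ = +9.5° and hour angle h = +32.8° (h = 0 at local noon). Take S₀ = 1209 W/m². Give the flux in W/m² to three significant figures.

1.02e+03 W/m²

cos θ_z = sin φ sin δ + cos φ cos δ cos h = 0.046876 + 0.794899 = 0.841775.
Flux = S₀ · cos θ_z = 1209 × 0.841775 = 1018 W/m².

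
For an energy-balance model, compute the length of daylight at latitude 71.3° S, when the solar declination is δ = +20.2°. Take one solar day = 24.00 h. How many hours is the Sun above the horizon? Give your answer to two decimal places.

cos H₀ = −tan φ · tan δ = 1.0870 ≥ 1, so the Sun never rises (polar night) and H₀ = 0.
Daylight = 2H₀/(2π) × 24.00 h = (0.0000/π) × 24.00 = 0.00 h.

0.00 h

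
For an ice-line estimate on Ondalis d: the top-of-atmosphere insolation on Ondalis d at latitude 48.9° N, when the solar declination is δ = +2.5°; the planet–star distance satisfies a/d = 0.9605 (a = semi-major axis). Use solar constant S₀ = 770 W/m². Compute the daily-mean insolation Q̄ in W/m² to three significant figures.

cos H₀ = −tan(+48.9°) tan(+2.500°) = -0.0500, H₀ = 1.6209 rad.
Bracket: H₀ sin φ sin δ + cos φ cos δ sin H₀ = 1.6209×0.75356×0.04362 + 0.65738×0.99905×0.99875 = 0.053279 + 0.655935 = 0.709214.
Inverse-square distance factor (a/d)² = 0.9605² = 0.922560.
Q̄ = (S₀/π) × 0.922560 × [bracket] = (770/π) × 0.922560 × 0.709214 = 160.4 W/m².

Q̄ ≈ 160 W/m²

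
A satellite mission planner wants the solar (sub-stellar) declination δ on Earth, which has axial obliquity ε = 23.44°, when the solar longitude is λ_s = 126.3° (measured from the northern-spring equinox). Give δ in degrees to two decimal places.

sin δ = sin ε · sin λ_s = sin 23.44° × sin 126.3° = 0.320589.
δ = arcsin(0.320589) = +18.70°.

δ = +18.70°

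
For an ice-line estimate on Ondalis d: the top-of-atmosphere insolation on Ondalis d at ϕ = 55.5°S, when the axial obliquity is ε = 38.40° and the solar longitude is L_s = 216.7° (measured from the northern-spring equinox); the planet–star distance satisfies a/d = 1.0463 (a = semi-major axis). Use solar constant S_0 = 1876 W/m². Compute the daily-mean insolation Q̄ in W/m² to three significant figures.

Q̄ ≈ 718 W/m²

Solar declination: sin δ = sin ε · sin L_s = sin 38.40° × sin 216.7° = -0.37121, so δ = -21.790°.
cos h₀ = −tan(-55.5°) tan(-21.790°) = -0.5817, h₀ = 2.1916 rad.
Bracket: h₀ sin ϕ sin δ + cos ϕ cos δ sin h₀ = 2.1916×-0.82413×-0.37121 + 0.56641×0.92855×0.81342 = 0.670466 + 0.427810 = 1.098276.
Inverse-square distance factor (a/d)² = 1.0463² = 1.094744.
Q̄ = (S_0/π) × 1.094744 × [bracket] = (1876/π) × 1.094744 × 1.098276 = 718.0 W/m².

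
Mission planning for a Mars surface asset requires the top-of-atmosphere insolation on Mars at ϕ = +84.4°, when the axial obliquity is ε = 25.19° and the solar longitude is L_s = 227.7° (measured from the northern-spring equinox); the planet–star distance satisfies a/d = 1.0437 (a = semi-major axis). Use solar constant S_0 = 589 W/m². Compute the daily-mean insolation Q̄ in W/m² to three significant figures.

Solar declination: sin δ = sin ε · sin L_s = sin 25.19° × sin 227.7° = -0.31480, so δ = -18.349°.
cos h₀ = −tan(+84.4°) tan(-18.349°) = 3.3826 ≥ 1 ⇒ polar night, h₀ = 0 and Q̄ = 0.
Inverse-square distance factor (a/d)² = 1.0437² = 1.089310.

Q̄ ≈ 0.00 W/m²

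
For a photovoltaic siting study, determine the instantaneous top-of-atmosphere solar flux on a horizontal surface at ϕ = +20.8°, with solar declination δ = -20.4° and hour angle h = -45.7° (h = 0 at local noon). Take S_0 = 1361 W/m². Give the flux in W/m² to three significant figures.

664 W/m²

cos θ_z = sin ϕ sin δ + cos ϕ cos δ cos h = -0.123780 + 0.611948 = 0.488168.
Flux = S_0 · cos θ_z = 1361 × 0.488168 = 664.4 W/m².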